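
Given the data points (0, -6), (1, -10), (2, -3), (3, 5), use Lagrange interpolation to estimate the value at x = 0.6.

Lagrange interpolation formula:
P(x) = Σ yᵢ × Lᵢ(x)
where Lᵢ(x) = Π_{j≠i} (x - xⱼ)/(xᵢ - xⱼ)

L_0(0.6) = (0.6 - 1)/(0 - 1) × (0.6 - 2)/(0 - 2) × (0.6 - 3)/(0 - 3) = 0.224000
L_1(0.6) = (0.6 - 0)/(1 - 0) × (0.6 - 2)/(1 - 2) × (0.6 - 3)/(1 - 3) = 1.008000
L_2(0.6) = (0.6 - 0)/(2 - 0) × (0.6 - 1)/(2 - 1) × (0.6 - 3)/(2 - 3) = -0.288000
L_3(0.6) = (0.6 - 0)/(3 - 0) × (0.6 - 1)/(3 - 1) × (0.6 - 2)/(3 - 2) = 0.056000

P(0.6) = (-6)×L_0(0.6) + (-10)×L_1(0.6) + (-3)×L_2(0.6) + 5×L_3(0.6)
P(0.6) = -10.280000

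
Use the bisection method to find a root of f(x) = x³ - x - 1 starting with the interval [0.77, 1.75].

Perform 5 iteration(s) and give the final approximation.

f(x) = x³ - x - 1
Initial interval: [0.77, 1.75]

Iteration 1:
  c_1 = (0.770000 + 1.750000)/2 = 1.260000
  f(c_1) = f(1.260000) = -0.259624
  f(a) × f(c) ≥ 0, new interval: [1.260000, 1.750000]
Iteration 2:
  c_2 = (1.260000 + 1.750000)/2 = 1.505000
  f(c_2) = f(1.505000) = 0.903863
  f(a) × f(c) < 0, new interval: [1.260000, 1.505000]
Iteration 3:
  c_3 = (1.260000 + 1.505000)/2 = 1.382500
  f(c_3) = f(1.382500) = 0.259881
  f(a) × f(c) < 0, new interval: [1.260000, 1.382500]
Iteration 4:
  c_4 = (1.260000 + 1.382500)/2 = 1.321250
  f(c_4) = f(1.321250) = -0.014742
  f(a) × f(c) ≥ 0, new interval: [1.321250, 1.382500]
Iteration 5:
  c_5 = (1.321250 + 1.382500)/2 = 1.351875
  f(c_5) = f(1.351875) = 0.118766
  f(a) × f(c) < 0, new interval: [1.321250, 1.351875]

After 5 iteration(s), the approximation is c_5 = 1.351875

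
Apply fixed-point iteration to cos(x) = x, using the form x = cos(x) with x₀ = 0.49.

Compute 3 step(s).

Equation: cos(x) = x
Fixed-point form: x = cos(x)
x₀ = 0.49

x_1 = g(0.490000) = 0.882333
x_2 = g(0.882333) = 0.635351
x_3 = g(0.635351) = 0.804863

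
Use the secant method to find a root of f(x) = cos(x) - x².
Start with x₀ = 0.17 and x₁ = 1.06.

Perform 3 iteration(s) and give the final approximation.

f(x) = cos(x) - x²
x₀ = 0.17, x₁ = 1.06

Secant formula: x_{n+1} = x_n - f(x_n)(x_n - x_{n-1})/(f(x_n) - f(x_{n-1}))

Iteration 1:
  f(0.170000) = 0.956685
  f(1.060000) = -0.634728
  x_2 = 1.060000 - (-0.634728)×(1.060000 - 0.170000)/(-0.634728 - 0.956685)
       = 0.705027
Iteration 2:
  f(1.060000) = -0.634728
  f(0.705027) = 0.264530
  x_3 = 0.705027 - 0.264530×(0.705027 - 1.060000)/(0.264530 - (-0.634728))
       = 0.809448
Iteration 3:
  f(0.705027) = 0.264530
  f(0.809448) = 0.034692
  x_4 = 0.809448 - 0.034692×(0.809448 - 0.705027)/(0.034692 - 0.264530)
       = 0.825209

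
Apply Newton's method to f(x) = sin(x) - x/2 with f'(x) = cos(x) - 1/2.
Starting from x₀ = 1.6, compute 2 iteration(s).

f(x) = sin(x) - x/2
f'(x) = cos(x) - 1/2
x₀ = 1.6

Newton-Raphson formula: x_{n+1} = x_n - f(x_n)/f'(x_n)

Iteration 1:
  f(1.600000) = 0.199574
  f'(1.600000) = -0.529200
  x_1 = 1.600000 - 0.199574/(-0.529200) = 1.977124
Iteration 2:
  f(1.977124) = -0.069983
  f'(1.977124) = -0.895238
  x_2 = 1.977124 - (-0.069983)/(-0.895238) = 1.898951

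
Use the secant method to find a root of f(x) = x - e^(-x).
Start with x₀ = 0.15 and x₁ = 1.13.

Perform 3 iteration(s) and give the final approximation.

f(x) = x - e^(-x)
x₀ = 0.15, x₁ = 1.13

Secant formula: x_{n+1} = x_n - f(x_n)(x_n - x_{n-1})/(f(x_n) - f(x_{n-1}))

Iteration 1:
  f(0.150000) = -0.710708
  f(1.130000) = 0.806967
  x_2 = 1.130000 - 0.806967×(1.130000 - 0.150000)/(0.806967 - (-0.710708))
       = 0.608922
Iteration 2:
  f(1.130000) = 0.806967
  f(0.608922) = 0.064985
  x_3 = 0.608922 - 0.064985×(0.608922 - 1.130000)/(0.064985 - 0.806967)
       = 0.563284
Iteration 3:
  f(0.608922) = 0.064985
  f(0.563284) = -0.006052
  x_4 = 0.563284 - (-0.006052)×(0.563284 - 0.608922)/(-0.006052 - 0.064985)
       = 0.567172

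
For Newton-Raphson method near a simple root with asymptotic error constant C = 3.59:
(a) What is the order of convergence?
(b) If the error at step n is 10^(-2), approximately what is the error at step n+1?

(a) Newton-Raphson has quadratic (order 2) convergence near simple roots.
    This means |e_{n+1}| ≈ C|e_n|².

(b) With |e_n| = 10^(-2) and C = 3.59:
    |e_{n+1}| ≈ 3.59 × (10^(-2))² = 3.59 × 10^(-4)

(a) 2 (quadratic); (b) |e_{n+1}| ≈ 3.590e-04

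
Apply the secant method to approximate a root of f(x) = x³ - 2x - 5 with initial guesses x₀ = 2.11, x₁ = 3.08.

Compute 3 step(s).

f(x) = x³ - 2x - 5
x₀ = 2.11, x₁ = 3.08

Secant formula: x_{n+1} = x_n - f(x_n)(x_n - x_{n-1})/(f(x_n) - f(x_{n-1}))

Iteration 1:
  f(2.110000) = 0.173931
  f(3.080000) = 18.058112
  x_2 = 3.080000 - 18.058112×(3.080000 - 2.110000)/(18.058112 - 0.173931)
       = 2.100566
Iteration 2:
  f(3.080000) = 18.058112
  f(2.100566) = 0.067362
  x_3 = 2.100566 - 0.067362×(2.100566 - 3.080000)/(0.067362 - 18.058112)
       = 2.096899
Iteration 3:
  f(2.100566) = 0.067362
  f(2.096899) = 0.026237
  x_4 = 2.096899 - 0.026237×(2.096899 - 2.100566)/(0.026237 - 0.067362)
       = 2.094559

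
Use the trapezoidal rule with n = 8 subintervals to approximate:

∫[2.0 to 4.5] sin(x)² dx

f(x) = sin(x)²
a = 2.0, b = 4.5, n = 8
h = (b - a)/n = 0.312500

Trapezoidal rule: (h/2)[f(x₀) + 2f(x₁) + 2f(x₂) + ... + f(xₙ)]

x_0 = 2.0000, f(x_0) = 0.826822, coefficient = 1
x_1 = 2.3125, f(x_1) = 0.543639, coefficient = 2
x_2 = 2.6250, f(x_2) = 0.243957, coefficient = 2
x_3 = 2.9375, f(x_3) = 0.041079, coefficient = 2
x_4 = 3.2500, f(x_4) = 0.011706, coefficient = 2
x_5 = 3.5625, f(x_5) = 0.166945, coefficient = 2
x_6 = 3.8750, f(x_6) = 0.448103, coefficient = 2
x_7 = 4.1875, f(x_7) = 0.748882, coefficient = 2
x_8 = 4.5000, f(x_8) = 0.955565, coefficient = 1

I ≈ (0.312500/2) × 6.191008 = 0.967345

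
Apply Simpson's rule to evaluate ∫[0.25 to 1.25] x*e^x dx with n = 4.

f(x) = x*e^x
a = 0.25, b = 1.25, n = 4
h = (b - a)/n = 0.250000

Simpson's rule: (h/3)[f(x₀) + 4f(x₁) + 2f(x₂) + ... + f(xₙ)]

x_0 = 0.2500, f(x_0) = 0.321006, coefficient = 1
x_1 = 0.5000, f(x_1) = 0.824361, coefficient = 4
x_2 = 0.7500, f(x_2) = 1.587750, coefficient = 2
x_3 = 1.0000, f(x_3) = 2.718282, coefficient = 4
x_4 = 1.2500, f(x_4) = 4.362929, coefficient = 1

I ≈ (0.250000/3) × 22.030005 = 1.835834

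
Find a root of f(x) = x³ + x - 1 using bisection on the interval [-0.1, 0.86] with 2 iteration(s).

f(x) = x³ + x - 1
Initial interval: [-0.1, 0.86]

Iteration 1:
  c_1 = (-0.100000 + 0.860000)/2 = 0.380000
  f(c_1) = f(0.380000) = -0.565128
  f(a) × f(c) ≥ 0, new interval: [0.380000, 0.860000]
Iteration 2:
  c_2 = (0.380000 + 0.860000)/2 = 0.620000
  f(c_2) = f(0.620000) = -0.141672
  f(a) × f(c) ≥ 0, new interval: [0.620000, 0.860000]

After 2 iteration(s), the approximation is c_2 = 0.620000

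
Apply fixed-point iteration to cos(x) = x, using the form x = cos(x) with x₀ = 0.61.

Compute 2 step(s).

Equation: cos(x) = x
Fixed-point form: x = cos(x)
x₀ = 0.61

x_1 = g(0.610000) = 0.819648
x_2 = g(0.819648) = 0.682479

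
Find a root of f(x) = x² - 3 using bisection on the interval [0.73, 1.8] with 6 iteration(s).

f(x) = x² - 3
Initial interval: [0.73, 1.8]

Iteration 1:
  c_1 = (0.730000 + 1.800000)/2 = 1.265000
  f(c_1) = f(1.265000) = -1.399775
  f(a) × f(c) ≥ 0, new interval: [1.265000, 1.800000]
Iteration 2:
  c_2 = (1.265000 + 1.800000)/2 = 1.532500
  f(c_2) = f(1.532500) = -0.651444
  f(a) × f(c) ≥ 0, new interval: [1.532500, 1.800000]
Iteration 3:
  c_3 = (1.532500 + 1.800000)/2 = 1.666250
  f(c_3) = f(1.666250) = -0.223611
  f(a) × f(c) ≥ 0, new interval: [1.666250, 1.800000]
Iteration 4:
  c_4 = (1.666250 + 1.800000)/2 = 1.733125
  f(c_4) = f(1.733125) = 0.003722
  f(a) × f(c) < 0, new interval: [1.666250, 1.733125]
Iteration 5:
  c_5 = (1.666250 + 1.733125)/2 = 1.699688
  f(c_5) = f(1.699688) = -0.111062
  f(a) × f(c) ≥ 0, new interval: [1.699688, 1.733125]
Iteration 6:
  c_6 = (1.699688 + 1.733125)/2 = 1.716406
  f(c_6) = f(1.716406) = -0.053950
  f(a) × f(c) ≥ 0, new interval: [1.716406, 1.733125]

After 6 iteration(s), the approximation is c_6 = 1.716406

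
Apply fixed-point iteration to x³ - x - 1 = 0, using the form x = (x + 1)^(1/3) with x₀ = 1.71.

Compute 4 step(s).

Equation: x³ - x - 1 = 0
Fixed-point form: x = (x + 1)^(1/3)
x₀ = 1.71

x_1 = g(1.710000) = 1.394194
x_2 = g(1.394194) = 1.337785
x_3 = g(1.337785) = 1.327195
x_4 = g(1.327195) = 1.325188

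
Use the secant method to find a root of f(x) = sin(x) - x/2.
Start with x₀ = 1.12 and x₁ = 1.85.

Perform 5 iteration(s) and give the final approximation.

f(x) = sin(x) - x/2
x₀ = 1.12, x₁ = 1.85

Secant formula: x_{n+1} = x_n - f(x_n)(x_n - x_{n-1})/(f(x_n) - f(x_{n-1}))

Iteration 1:
  f(1.120000) = 0.340100
  f(1.850000) = 0.036275
  x_2 = 1.850000 - 0.036275×(1.850000 - 1.120000)/(0.036275 - 0.340100)
       = 1.937158
Iteration 2:
  f(1.850000) = 0.036275
  f(1.937158) = -0.034942
  x_3 = 1.937158 - (-0.034942)×(1.937158 - 1.850000)/(-0.034942 - 0.036275)
       = 1.894395
Iteration 3:
  f(1.937158) = -0.034942
  f(1.894395) = 0.000900
  x_4 = 1.894395 - 0.000900×(1.894395 - 1.937158)/(0.000900 - (-0.034942))
       = 1.895468
Iteration 4:
  f(1.894395) = 0.000900
  f(1.895468) = 0.000021
  x_5 = 1.895468 - 0.000021×(1.895468 - 1.894395)/(0.000021 - 0.000900)
       = 1.895494
Iteration 5:
  f(1.895468) = 0.000021
  f(1.895494) = 0.000000
  x_6 = 1.895494 - 0.000000×(1.895494 - 1.895468)/(0.000000 - 0.000021)
       = 1.895494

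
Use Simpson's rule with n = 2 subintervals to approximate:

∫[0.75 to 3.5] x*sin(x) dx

f(x) = x*sin(x)
a = 0.75, b = 3.5, n = 2
h = (b - a)/n = 1.375000

Simpson's rule: (h/3)[f(x₀) + 4f(x₁) + 2f(x₂) + ... + f(xₙ)]

x_0 = 0.7500, f(x_0) = 0.511229, coefficient = 1
x_1 = 2.1250, f(x_1) = 1.806930, coefficient = 4
x_2 = 3.5000, f(x_2) = -1.227741, coefficient = 1

I ≈ (1.375000/3) × 6.511206 = 2.984303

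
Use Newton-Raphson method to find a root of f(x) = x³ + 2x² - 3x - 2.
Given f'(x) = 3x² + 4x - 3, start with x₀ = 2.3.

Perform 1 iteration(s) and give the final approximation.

f(x) = x³ + 2x² - 3x - 2
f'(x) = 3x² + 4x - 3
x₀ = 2.3

Newton-Raphson formula: x_{n+1} = x_n - f(x_n)/f'(x_n)

Iteration 1:
  f(2.300000) = 13.847000
  f'(2.300000) = 22.070000
  x_1 = 2.300000 - 13.847000/22.070000 = 1.672587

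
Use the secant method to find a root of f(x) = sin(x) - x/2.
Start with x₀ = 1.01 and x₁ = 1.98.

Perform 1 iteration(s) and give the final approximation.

f(x) = sin(x) - x/2
x₀ = 1.01, x₁ = 1.98

Secant formula: x_{n+1} = x_n - f(x_n)(x_n - x_{n-1})/(f(x_n) - f(x_{n-1}))

Iteration 1:
  f(1.010000) = 0.341832
  f(1.980000) = -0.072562
  x_2 = 1.980000 - (-0.072562)×(1.980000 - 1.010000)/(-0.072562 - 0.341832)
       = 1.810149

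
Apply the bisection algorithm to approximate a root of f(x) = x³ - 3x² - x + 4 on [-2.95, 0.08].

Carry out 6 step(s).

f(x) = x³ - 3x² - x + 4
Initial interval: [-2.95, 0.08]

Iteration 1:
  c_1 = (-2.950000 + 0.080000)/2 = -1.435000
  f(c_1) = f(-1.435000) = -3.697663
  f(a) × f(c) ≥ 0, new interval: [-1.435000, 0.080000]
Iteration 2:
  c_2 = (-1.435000 + 0.080000)/2 = -0.677500
  f(c_2) = f(-0.677500) = 2.989505
  f(a) × f(c) < 0, new interval: [-1.435000, -0.677500]
Iteration 3:
  c_3 = (-1.435000 + (-0.677500))/2 = -1.056250
  f(c_3) = f(-1.056250) = 0.530838
  f(a) × f(c) < 0, new interval: [-1.435000, -1.056250]
Iteration 4:
  c_4 = (-1.435000 + (-1.056250))/2 = -1.245625
  f(c_4) = f(-1.245625) = -1.341809
  f(a) × f(c) ≥ 0, new interval: [-1.245625, -1.056250]
Iteration 5:
  c_5 = (-1.245625 + (-1.056250))/2 = -1.150937
  f(c_5) = f(-1.150937) = -0.347631
  f(a) × f(c) ≥ 0, new interval: [-1.150937, -1.056250]
Iteration 6:
  c_6 = (-1.150937 + (-1.056250))/2 = -1.103594
  f(c_6) = f(-1.103594) = 0.105748
  f(a) × f(c) < 0, new interval: [-1.150937, -1.103594]

After 6 iteration(s), the approximation is c_6 = -1.103594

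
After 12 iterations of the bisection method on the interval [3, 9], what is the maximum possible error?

Bisection error bound: |error| ≤ (b-a)/2^n
|error| ≤ (9 - 3)/2^12 = 6/2^12
|error| ≤ 0.0014648438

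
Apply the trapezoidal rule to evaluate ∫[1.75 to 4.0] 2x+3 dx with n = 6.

f(x) = 2x+3
a = 1.75, b = 4.0, n = 6
h = (b - a)/n = 0.375000

Trapezoidal rule: (h/2)[f(x₀) + 2f(x₁) + 2f(x₂) + ... + f(xₙ)]

x_0 = 1.7500, f(x_0) = 6.500000, coefficient = 1
x_1 = 2.1250, f(x_1) = 7.250000, coefficient = 2
x_2 = 2.5000, f(x_2) = 8.000000, coefficient = 2
x_3 = 2.8750, f(x_3) = 8.750000, coefficient = 2
x_4 = 3.2500, f(x_4) = 9.500000, coefficient = 2
x_5 = 3.6250, f(x_5) = 10.250000, coefficient = 2
x_6 = 4.0000, f(x_6) = 11.000000, coefficient = 1

I ≈ (0.375000/2) × 105.000000 = 19.687500
Exact value: 19.687500
Error: 0.000000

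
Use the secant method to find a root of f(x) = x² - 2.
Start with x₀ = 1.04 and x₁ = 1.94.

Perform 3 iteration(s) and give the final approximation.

f(x) = x² - 2
x₀ = 1.04, x₁ = 1.94

Secant formula: x_{n+1} = x_n - f(x_n)(x_n - x_{n-1})/(f(x_n) - f(x_{n-1}))

Iteration 1:
  f(1.040000) = -0.918400
  f(1.940000) = 1.763600
  x_2 = 1.940000 - 1.763600×(1.940000 - 1.040000)/(1.763600 - (-0.918400))
       = 1.348188
Iteration 2:
  f(1.940000) = 1.763600
  f(1.348188) = -0.182389
  x_3 = 1.348188 - (-0.182389)×(1.348188 - 1.940000)/(-0.182389 - 1.763600)
       = 1.403656
Iteration 3:
  f(1.348188) = -0.182389
  f(1.403656) = -0.029750
  x_4 = 1.403656 - (-0.029750)×(1.403656 - 1.348188)/(-0.029750 - (-0.182389))
       = 1.414467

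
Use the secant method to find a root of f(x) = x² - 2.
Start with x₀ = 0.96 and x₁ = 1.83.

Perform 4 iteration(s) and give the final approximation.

f(x) = x² - 2
x₀ = 0.96, x₁ = 1.83

Secant formula: x_{n+1} = x_n - f(x_n)(x_n - x_{n-1})/(f(x_n) - f(x_{n-1}))

Iteration 1:
  f(0.960000) = -1.078400
  f(1.830000) = 1.348900
  x_2 = 1.830000 - 1.348900×(1.830000 - 0.960000)/(1.348900 - (-1.078400))
       = 1.346523
Iteration 2:
  f(1.830000) = 1.348900
  f(1.346523) = -0.186875
  x_3 = 1.346523 - (-0.186875)×(1.346523 - 1.830000)/(-0.186875 - 1.348900)
       = 1.405353
Iteration 3:
  f(1.346523) = -0.186875
  f(1.405353) = -0.024982
  x_4 = 1.405353 - (-0.024982)×(1.405353 - 1.346523)/(-0.024982 - (-0.186875))
       = 1.414432
Iteration 4:
  f(1.405353) = -0.024982
  f(1.414432) = 0.000616
  x_5 = 1.414432 - 0.000616×(1.414432 - 1.405353)/(0.000616 - (-0.024982))
       = 1.414213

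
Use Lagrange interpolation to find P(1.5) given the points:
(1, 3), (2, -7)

Lagrange interpolation formula:
P(x) = Σ yᵢ × Lᵢ(x)
where Lᵢ(x) = Π_{j≠i} (x - xⱼ)/(xᵢ - xⱼ)

L_0(1.5) = (1.5 - 2)/(1 - 2) = 0.500000
L_1(1.5) = (1.5 - 1)/(2 - 1) = 0.500000

P(1.5) = 3×L_0(1.5) + (-7)×L_1(1.5)
P(1.5) = -2.000000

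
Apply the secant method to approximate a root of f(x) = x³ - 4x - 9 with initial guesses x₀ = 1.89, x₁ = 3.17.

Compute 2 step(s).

f(x) = x³ - 4x - 9
x₀ = 1.89, x₁ = 3.17

Secant formula: x_{n+1} = x_n - f(x_n)(x_n - x_{n-1})/(f(x_n) - f(x_{n-1}))

Iteration 1:
  f(1.890000) = -9.808731
  f(3.170000) = 10.175013
  x_2 = 3.170000 - 10.175013×(3.170000 - 1.890000)/(10.175013 - (-9.808731))
       = 2.518269
Iteration 2:
  f(3.170000) = 10.175013
  f(2.518269) = -3.103016
  x_3 = 2.518269 - (-3.103016)×(2.518269 - 3.170000)/(-3.103016 - 10.175013)
       = 2.670576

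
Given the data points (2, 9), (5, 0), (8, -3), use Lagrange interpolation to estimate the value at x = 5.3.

Lagrange interpolation formula:
P(x) = Σ yᵢ × Lᵢ(x)
where Lᵢ(x) = Π_{j≠i} (x - xⱼ)/(xᵢ - xⱼ)

L_0(5.3) = (5.3 - 5)/(2 - 5) × (5.3 - 8)/(2 - 8) = -0.045000
L_1(5.3) = (5.3 - 2)/(5 - 2) × (5.3 - 8)/(5 - 8) = 0.990000
L_2(5.3) = (5.3 - 2)/(8 - 2) × (5.3 - 5)/(8 - 5) = 0.055000

P(5.3) = 9×L_0(5.3) + 0×L_1(5.3) + (-3)×L_2(5.3)
P(5.3) = -0.570000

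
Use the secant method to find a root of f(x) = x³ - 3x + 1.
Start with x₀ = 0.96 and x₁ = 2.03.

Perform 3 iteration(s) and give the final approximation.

f(x) = x³ - 3x + 1
x₀ = 0.96, x₁ = 2.03

Secant formula: x_{n+1} = x_n - f(x_n)(x_n - x_{n-1})/(f(x_n) - f(x_{n-1}))

Iteration 1:
  f(0.960000) = -0.995264
  f(2.030000) = 3.275427
  x_2 = 2.030000 - 3.275427×(2.030000 - 0.960000)/(3.275427 - (-0.995264))
       = 1.209358
Iteration 2:
  f(2.030000) = 3.275427
  f(1.209358) = -0.859331
  x_3 = 1.209358 - (-0.859331)×(1.209358 - 2.030000)/(-0.859331 - 3.275427)
       = 1.379913
Iteration 3:
  f(1.209358) = -0.859331
  f(1.379913) = -0.512164
  x_4 = 1.379913 - (-0.512164)×(1.379913 - 1.209358)/(-0.512164 - (-0.859331))
       = 1.631527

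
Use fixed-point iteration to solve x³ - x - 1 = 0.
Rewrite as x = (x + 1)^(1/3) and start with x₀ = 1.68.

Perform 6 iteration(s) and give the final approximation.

Equation: x³ - x - 1 = 0
Fixed-point form: x = (x + 1)^(1/3)
x₀ = 1.68

x_1 = g(1.680000) = 1.389030
x_2 = g(1.389030) = 1.336823
x_3 = g(1.336823) = 1.327013
x_4 = g(1.327013) = 1.325154
x_5 = g(1.325154) = 1.324801
x_6 = g(1.324801) = 1.324734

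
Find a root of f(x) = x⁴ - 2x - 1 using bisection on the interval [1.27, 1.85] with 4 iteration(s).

f(x) = x⁴ - 2x - 1
Initial interval: [1.27, 1.85]

Iteration 1:
  c_1 = (1.270000 + 1.850000)/2 = 1.560000
  f(c_1) = f(1.560000) = 1.802409
  f(a) × f(c) < 0, new interval: [1.270000, 1.560000]
Iteration 2:
  c_2 = (1.270000 + 1.560000)/2 = 1.415000
  f(c_2) = f(1.415000) = 0.178905
  f(a) × f(c) < 0, new interval: [1.270000, 1.415000]
Iteration 3:
  c_3 = (1.270000 + 1.415000)/2 = 1.342500
  f(c_3) = f(1.342500) = -0.436692
  f(a) × f(c) ≥ 0, new interval: [1.342500, 1.415000]
Iteration 4:
  c_4 = (1.342500 + 1.415000)/2 = 1.378750
  f(c_4) = f(1.378750) = -0.143883
  f(a) × f(c) ≥ 0, new interval: [1.378750, 1.415000]

After 4 iteration(s), the approximation is c_4 = 1.378750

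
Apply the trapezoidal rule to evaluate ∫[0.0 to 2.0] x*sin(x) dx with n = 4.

f(x) = x*sin(x)
a = 0.0, b = 2.0, n = 4
h = (b - a)/n = 0.500000

Trapezoidal rule: (h/2)[f(x₀) + 2f(x₁) + 2f(x₂) + ... + f(xₙ)]

x_0 = 0.0000, f(x_0) = 0.000000, coefficient = 1
x_1 = 0.5000, f(x_1) = 0.239713, coefficient = 2
x_2 = 1.0000, f(x_2) = 0.841471, coefficient = 2
x_3 = 1.5000, f(x_3) = 1.496242, coefficient = 2
x_4 = 2.0000, f(x_4) = 1.818595, coefficient = 1

I ≈ (0.500000/2) × 6.973447 = 1.743362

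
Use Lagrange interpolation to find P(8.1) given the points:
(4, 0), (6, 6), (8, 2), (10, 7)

Lagrange interpolation formula:
P(x) = Σ yᵢ × Lᵢ(x)
where Lᵢ(x) = Π_{j≠i} (x - xⱼ)/(xᵢ - xⱼ)

L_0(8.1) = (8.1 - 6)/(4 - 6) × (8.1 - 8)/(4 - 8) × (8.1 - 10)/(4 - 10) = 0.008312
L_1(8.1) = (8.1 - 4)/(6 - 4) × (8.1 - 8)/(6 - 8) × (8.1 - 10)/(6 - 10) = -0.048687
L_2(8.1) = (8.1 - 4)/(8 - 4) × (8.1 - 6)/(8 - 6) × (8.1 - 10)/(8 - 10) = 1.022437
L_3(8.1) = (8.1 - 4)/(10 - 4) × (8.1 - 6)/(10 - 6) × (8.1 - 8)/(10 - 8) = 0.017937

P(8.1) = 0×L_0(8.1) + 6×L_1(8.1) + 2×L_2(8.1) + 7×L_3(8.1)
P(8.1) = 1.878313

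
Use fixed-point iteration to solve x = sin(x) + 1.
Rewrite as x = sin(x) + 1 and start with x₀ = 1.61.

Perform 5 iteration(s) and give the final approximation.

Equation: x = sin(x) + 1
Fixed-point form: x = sin(x) + 1
x₀ = 1.61

x_1 = g(1.610000) = 1.999232
x_2 = g(1.999232) = 1.909617
x_3 = g(1.909617) = 1.943147
x_4 = g(1.943147) = 1.931475
x_5 = g(1.931475) = 1.935658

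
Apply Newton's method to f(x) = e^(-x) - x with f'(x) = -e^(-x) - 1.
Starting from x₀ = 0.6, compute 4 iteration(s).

f(x) = e^(-x) - x
f'(x) = -e^(-x) - 1
x₀ = 0.6

Newton-Raphson formula: x_{n+1} = x_n - f(x_n)/f'(x_n)

Iteration 1:
  f(0.600000) = -0.051188
  f'(0.600000) = -1.548812
  x_1 = 0.600000 - (-0.051188)/(-1.548812) = 0.566950
Iteration 2:
  f(0.566950) = 0.000303
  f'(0.566950) = -1.567253
  x_2 = 0.566950 - 0.000303/(-1.567253) = 0.567143
Iteration 3:
  f(0.567143) = 0.000000
  f'(0.567143) = -1.567143
  x_3 = 0.567143 - 0.000000/(-1.567143) = 0.567143
Iteration 4:
  f(0.567143) = 0.000000
  f'(0.567143) = -1.567143
  x_4 = 0.567143 - 0.000000/(-1.567143) = 0.567143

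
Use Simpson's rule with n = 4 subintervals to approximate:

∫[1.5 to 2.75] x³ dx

f(x) = x³
a = 1.5, b = 2.75, n = 4
h = (b - a)/n = 0.312500

Simpson's rule: (h/3)[f(x₀) + 4f(x₁) + 2f(x₂) + ... + f(xₙ)]

x_0 = 1.5000, f(x_0) = 3.375000, coefficient = 1
x_1 = 1.8125, f(x_1) = 5.954346, coefficient = 4
x_2 = 2.1250, f(x_2) = 9.595703, coefficient = 2
x_3 = 2.4375, f(x_3) = 14.482178, coefficient = 4
x_4 = 2.7500, f(x_4) = 20.796875, coefficient = 1

I ≈ (0.312500/3) × 125.109375 = 13.032227
Exact value: 13.032227
Error: 0.000000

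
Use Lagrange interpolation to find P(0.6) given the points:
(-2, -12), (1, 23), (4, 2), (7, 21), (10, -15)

Lagrange interpolation formula:
P(x) = Σ yᵢ × Lᵢ(x)
where Lᵢ(x) = Π_{j≠i} (x - xⱼ)/(xᵢ - xⱼ)

L_0(0.6) = (0.6 - 1)/(-2 - 1) × (0.6 - 4)/(-2 - 4) × (0.6 - 7)/(-2 - 7) × (0.6 - 10)/(-2 - 10) = 0.042087
L_1(0.6) = (0.6 - (-2))/(1 - (-2)) × (0.6 - 4)/(1 - 4) × (0.6 - 7)/(1 - 7) × (0.6 - 10)/(1 - 10) = 1.094268
L_2(0.6) = (0.6 - (-2))/(4 - (-2)) × (0.6 - 1)/(4 - 1) × (0.6 - 7)/(4 - 7) × (0.6 - 10)/(4 - 10) = -0.193106
L_3(0.6) = (0.6 - (-2))/(7 - (-2)) × (0.6 - 1)/(7 - 1) × (0.6 - 4)/(7 - 4) × (0.6 - 10)/(7 - 10) = 0.068392
L_4(0.6) = (0.6 - (-2))/(10 - (-2)) × (0.6 - 1)/(10 - 1) × (0.6 - 4)/(10 - 4) × (0.6 - 7)/(10 - 7) = -0.011641

P(0.6) = (-12)×L_0(0.6) + 23×L_1(0.6) + 2×L_2(0.6) + 21×L_3(0.6) + (-15)×L_4(0.6)
P(0.6) = 25.887756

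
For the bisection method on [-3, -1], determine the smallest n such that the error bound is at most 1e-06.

We need (b-a)/2^n ≤ 1e-06
(-1 - (-3))/2^n ≤ 1e-06
2/2^n ≤ 1e-06
2^n ≥ 2000000
n ≥ log₂(2000000) = 20.93
n ≥ 21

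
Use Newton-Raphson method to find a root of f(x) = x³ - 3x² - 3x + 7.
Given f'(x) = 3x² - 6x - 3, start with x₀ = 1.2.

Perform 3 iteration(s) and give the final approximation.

f(x) = x³ - 3x² - 3x + 7
f'(x) = 3x² - 6x - 3
x₀ = 1.2

Newton-Raphson formula: x_{n+1} = x_n - f(x_n)/f'(x_n)

Iteration 1:
  f(1.200000) = 0.808000
  f'(1.200000) = -5.880000
  x_1 = 1.200000 - 0.808000/(-5.880000) = 1.337415
Iteration 2:
  f(1.337415) = 0.013925
  f'(1.337415) = -5.658453
  x_2 = 1.337415 - 0.013925/(-5.658453) = 1.339876
Iteration 3:
  f(1.339876) = 0.000006
  f'(1.339876) = -5.653453
  x_3 = 1.339876 - 0.000006/(-5.653453) = 1.339877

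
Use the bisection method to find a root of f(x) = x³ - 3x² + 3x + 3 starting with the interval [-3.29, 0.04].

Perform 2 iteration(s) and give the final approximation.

f(x) = x³ - 3x² + 3x + 3
Initial interval: [-3.29, 0.04]

Iteration 1:
  c_1 = (-3.290000 + 0.040000)/2 = -1.625000
  f(c_1) = f(-1.625000) = -14.087891
  f(a) × f(c) ≥ 0, new interval: [-1.625000, 0.040000]
Iteration 2:
  c_2 = (-1.625000 + 0.040000)/2 = -0.792500
  f(c_2) = f(-0.792500) = -1.759403
  f(a) × f(c) ≥ 0, new interval: [-0.792500, 0.040000]

After 2 iteration(s), the approximation is c_2 = -0.792500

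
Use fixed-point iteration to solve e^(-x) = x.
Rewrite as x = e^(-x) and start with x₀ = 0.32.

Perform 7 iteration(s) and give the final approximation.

Equation: e^(-x) = x
Fixed-point form: x = e^(-x)
x₀ = 0.32

x_1 = g(0.320000) = 0.726149
x_2 = g(0.726149) = 0.483768
x_3 = g(0.483768) = 0.616456
x_4 = g(0.616456) = 0.539854
x_5 = g(0.539854) = 0.582833
x_6 = g(0.582833) = 0.558314
x_7 = g(0.558314) = 0.572173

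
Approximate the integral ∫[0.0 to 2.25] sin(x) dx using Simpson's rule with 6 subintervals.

f(x) = sin(x)
a = 0.0, b = 2.25, n = 6
h = (b - a)/n = 0.375000

Simpson's rule: (h/3)[f(x₀) + 4f(x₁) + 2f(x₂) + ... + f(xₙ)]

x_0 = 0.0000, f(x_0) = 0.000000, coefficient = 1
x_1 = 0.3750, f(x_1) = 0.366273, coefficient = 4
x_2 = 0.7500, f(x_2) = 0.681639, coefficient = 2
x_3 = 1.1250, f(x_3) = 0.902268, coefficient = 4
x_4 = 1.5000, f(x_4) = 0.997495, coefficient = 2
x_5 = 1.8750, f(x_5) = 0.954086, coefficient = 4
x_6 = 2.2500, f(x_6) = 0.778073, coefficient = 1

I ≈ (0.375000/3) × 13.026844 = 1.628356
Exact value: 1.628174
Error: 0.000182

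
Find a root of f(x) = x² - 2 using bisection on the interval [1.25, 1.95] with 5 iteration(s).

f(x) = x² - 2
Initial interval: [1.25, 1.95]

Iteration 1:
  c_1 = (1.250000 + 1.950000)/2 = 1.600000
  f(c_1) = f(1.600000) = 0.560000
  f(a) × f(c) < 0, new interval: [1.250000, 1.600000]
Iteration 2:
  c_2 = (1.250000 + 1.600000)/2 = 1.425000
  f(c_2) = f(1.425000) = 0.030625
  f(a) × f(c) < 0, new interval: [1.250000, 1.425000]
Iteration 3:
  c_3 = (1.250000 + 1.425000)/2 = 1.337500
  f(c_3) = f(1.337500) = -0.211094
  f(a) × f(c) ≥ 0, new interval: [1.337500, 1.425000]
Iteration 4:
  c_4 = (1.337500 + 1.425000)/2 = 1.381250
  f(c_4) = f(1.381250) = -0.092148
  f(a) × f(c) ≥ 0, new interval: [1.381250, 1.425000]
Iteration 5:
  c_5 = (1.381250 + 1.425000)/2 = 1.403125
  f(c_5) = f(1.403125) = -0.031240
  f(a) × f(c) ≥ 0, new interval: [1.403125, 1.425000]

After 5 iteration(s), the approximation is c_5 = 1.403125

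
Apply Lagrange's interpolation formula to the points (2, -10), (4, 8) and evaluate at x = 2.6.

Lagrange interpolation formula:
P(x) = Σ yᵢ × Lᵢ(x)
where Lᵢ(x) = Π_{j≠i} (x - xⱼ)/(xᵢ - xⱼ)

L_0(2.6) = (2.6 - 4)/(2 - 4) = 0.700000
L_1(2.6) = (2.6 - 2)/(4 - 2) = 0.300000

P(2.6) = (-10)×L_0(2.6) + 8×L_1(2.6)
P(2.6) = -4.600000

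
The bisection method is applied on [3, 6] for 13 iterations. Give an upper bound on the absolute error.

Bisection error bound: |error| ≤ (b-a)/2^n
|error| ≤ (6 - 3)/2^13 = 3/2^13
|error| ≤ 0.0003662109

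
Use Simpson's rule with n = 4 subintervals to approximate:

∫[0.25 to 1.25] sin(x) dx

f(x) = sin(x)
a = 0.25, b = 1.25, n = 4
h = (b - a)/n = 0.250000

Simpson's rule: (h/3)[f(x₀) + 4f(x₁) + 2f(x₂) + ... + f(xₙ)]

x_0 = 0.2500, f(x_0) = 0.247404, coefficient = 1
x_1 = 0.5000, f(x_1) = 0.479426, coefficient = 4
x_2 = 0.7500, f(x_2) = 0.681639, coefficient = 2
x_3 = 1.0000, f(x_3) = 0.841471, coefficient = 4
x_4 = 1.2500, f(x_4) = 0.948985, coefficient = 1

I ≈ (0.250000/3) × 7.843252 = 0.653604
Exact value: 0.653590
Error: 0.000014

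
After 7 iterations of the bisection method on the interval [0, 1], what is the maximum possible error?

Bisection error bound: |error| ≤ (b-a)/2^n
|error| ≤ (1 - 0)/2^7 = 1/2^7
|error| ≤ 0.0078125000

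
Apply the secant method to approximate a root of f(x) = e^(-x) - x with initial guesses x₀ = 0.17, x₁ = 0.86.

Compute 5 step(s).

f(x) = e^(-x) - x
x₀ = 0.17, x₁ = 0.86

Secant formula: x_{n+1} = x_n - f(x_n)(x_n - x_{n-1})/(f(x_n) - f(x_{n-1}))

Iteration 1:
  f(0.170000) = 0.673665
  f(0.860000) = -0.436838
  x_2 = 0.860000 - (-0.436838)×(0.860000 - 0.170000)/(-0.436838 - 0.673665)
       = 0.588575
Iteration 2:
  f(0.860000) = -0.436838
  f(0.588575) = -0.033457
  x_3 = 0.588575 - (-0.033457)×(0.588575 - 0.860000)/(-0.033457 - (-0.436838))
       = 0.566062
Iteration 3:
  f(0.588575) = -0.033457
  f(0.566062) = 0.001694
  x_4 = 0.566062 - 0.001694×(0.566062 - 0.588575)/(0.001694 - (-0.033457))
       = 0.567147
Iteration 4:
  f(0.566062) = 0.001694
  f(0.567147) = -0.000007
  x_5 = 0.567147 - (-0.000007)×(0.567147 - 0.566062)/(-0.000007 - 0.001694)
       = 0.567143
Iteration 5:
  f(0.567147) = -0.000007
  f(0.567143) = 0.000000
  x_6 = 0.567143 - 0.000000×(0.567143 - 0.567147)/(0.000000 - (-0.000007))
       = 0.567143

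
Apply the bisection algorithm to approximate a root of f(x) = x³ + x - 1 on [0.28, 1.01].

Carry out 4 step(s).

f(x) = x³ + x - 1
Initial interval: [0.28, 1.01]

Iteration 1:
  c_1 = (0.280000 + 1.010000)/2 = 0.645000
  f(c_1) = f(0.645000) = -0.086664
  f(a) × f(c) ≥ 0, new interval: [0.645000, 1.010000]
Iteration 2:
  c_2 = (0.645000 + 1.010000)/2 = 0.827500
  f(c_2) = f(0.827500) = 0.394136
  f(a) × f(c) < 0, new interval: [0.645000, 0.827500]
Iteration 3:
  c_3 = (0.645000 + 0.827500)/2 = 0.736250
  f(c_3) = f(0.736250) = 0.135345
  f(a) × f(c) < 0, new interval: [0.645000, 0.736250]
Iteration 4:
  c_4 = (0.645000 + 0.736250)/2 = 0.690625
  f(c_4) = f(0.690625) = 0.020027
  f(a) × f(c) < 0, new interval: [0.645000, 0.690625]

After 4 iteration(s), the approximation is c_4 = 0.690625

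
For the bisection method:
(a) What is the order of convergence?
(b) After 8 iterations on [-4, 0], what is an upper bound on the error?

(a) Bisection has linear (order 1) convergence; the error is halved each step.

(b) Error bound = (b-a)/2^n = (0 - (-4))/2^{8}
    = 4/2^{8}

(a) 1 (linear); (b) error ≤ 1.56e-02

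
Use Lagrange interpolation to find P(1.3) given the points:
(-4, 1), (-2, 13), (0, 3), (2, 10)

Lagrange interpolation formula:
P(x) = Σ yᵢ × Lᵢ(x)
where Lᵢ(x) = Π_{j≠i} (x - xⱼ)/(xᵢ - xⱼ)

L_0(1.3) = (1.3 - (-2))/(-4 - (-2)) × (1.3 - 0)/(-4 - 0) × (1.3 - 2)/(-4 - 2) = 0.062562
L_1(1.3) = (1.3 - (-4))/(-2 - (-4)) × (1.3 - 0)/(-2 - 0) × (1.3 - 2)/(-2 - 2) = -0.301437
L_2(1.3) = (1.3 - (-4))/(0 - (-4)) × (1.3 - (-2))/(0 - (-2)) × (1.3 - 2)/(0 - 2) = 0.765187
L_3(1.3) = (1.3 - (-4))/(2 - (-4)) × (1.3 - (-2))/(2 - (-2)) × (1.3 - 0)/(2 - 0) = 0.473687

P(1.3) = 1×L_0(1.3) + 13×L_1(1.3) + 3×L_2(1.3) + 10×L_3(1.3)
P(1.3) = 3.176312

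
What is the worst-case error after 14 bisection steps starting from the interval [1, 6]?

Bisection error bound: |error| ≤ (b-a)/2^n
|error| ≤ (6 - 1)/2^14 = 5/2^14
|error| ≤ 0.0003051758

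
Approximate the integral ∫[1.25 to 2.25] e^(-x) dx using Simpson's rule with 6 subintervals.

f(x) = e^(-x)
a = 1.25, b = 2.25, n = 6
h = (b - a)/n = 0.166667

Simpson's rule: (h/3)[f(x₀) + 4f(x₁) + 2f(x₂) + ... + f(xₙ)]

x_0 = 1.2500, f(x_0) = 0.286505, coefficient = 1
x_1 = 1.4167, f(x_1) = 0.242521, coefficient = 4
x_2 = 1.5833, f(x_2) = 0.205290, coefficient = 2
x_3 = 1.7500, f(x_3) = 0.173774, coefficient = 4
x_4 = 1.9167, f(x_4) = 0.147096, coefficient = 2
x_5 = 2.0833, f(x_5) = 0.124514, coefficient = 4
x_6 = 2.2500, f(x_6) = 0.105399, coefficient = 1

I ≈ (0.166667/3) × 3.259914 = 0.181106
Exact value: 0.181106
Error: 0.000001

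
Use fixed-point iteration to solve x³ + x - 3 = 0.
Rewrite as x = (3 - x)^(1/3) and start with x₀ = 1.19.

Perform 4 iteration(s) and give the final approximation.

Equation: x³ + x - 3 = 0
Fixed-point form: x = (3 - x)^(1/3)
x₀ = 1.19

x_1 = g(1.190000) = 1.218689
x_2 = g(1.218689) = 1.212216
x_3 = g(1.212216) = 1.213682
x_4 = g(1.213682) = 1.213350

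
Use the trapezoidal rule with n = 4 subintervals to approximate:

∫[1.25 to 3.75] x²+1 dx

f(x) = x²+1
a = 1.25, b = 3.75, n = 4
h = (b - a)/n = 0.625000

Trapezoidal rule: (h/2)[f(x₀) + 2f(x₁) + 2f(x₂) + ... + f(xₙ)]

x_0 = 1.2500, f(x_0) = 2.562500, coefficient = 1
x_1 = 1.8750, f(x_1) = 4.515625, coefficient = 2
x_2 = 2.5000, f(x_2) = 7.250000, coefficient = 2
x_3 = 3.1250, f(x_3) = 10.765625, coefficient = 2
x_4 = 3.7500, f(x_4) = 15.062500, coefficient = 1

I ≈ (0.625000/2) × 62.687500 = 19.589844
Exact value: 19.427083
Error: 0.162760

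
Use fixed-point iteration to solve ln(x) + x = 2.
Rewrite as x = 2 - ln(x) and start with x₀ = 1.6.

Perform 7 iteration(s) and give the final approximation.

Equation: ln(x) + x = 2
Fixed-point form: x = 2 - ln(x)
x₀ = 1.6

x_1 = g(1.600000) = 1.529996
x_2 = g(1.529996) = 1.574735
x_3 = g(1.574735) = 1.545913
x_4 = g(1.545913) = 1.564385
x_5 = g(1.564385) = 1.552507
x_6 = g(1.552507) = 1.560129
x_7 = g(1.560129) = 1.555232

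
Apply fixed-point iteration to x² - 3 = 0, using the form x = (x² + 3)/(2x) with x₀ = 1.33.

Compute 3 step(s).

Equation: x² - 3 = 0
Fixed-point form: x = (x² + 3)/(2x)
x₀ = 1.33

x_1 = g(1.330000) = 1.792820
x_2 = g(1.792820) = 1.733081
x_3 = g(1.733081) = 1.732051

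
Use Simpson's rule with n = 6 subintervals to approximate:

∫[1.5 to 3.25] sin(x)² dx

f(x) = sin(x)²
a = 1.5, b = 3.25, n = 6
h = (b - a)/n = 0.291667

Simpson's rule: (h/3)[f(x₀) + 4f(x₁) + 2f(x₂) + ... + f(xₙ)]

x_0 = 1.5000, f(x_0) = 0.994996, coefficient = 1
x_1 = 1.7917, f(x_1) = 0.952004, coefficient = 4
x_2 = 2.0833, f(x_2) = 0.759518, coefficient = 2
x_3 = 2.3750, f(x_3) = 0.481199, coefficient = 4
x_4 = 2.6667, f(x_4) = 0.209098, coefficient = 2
x_5 = 2.9583, f(x_5) = 0.033210, coefficient = 4
x_6 = 3.2500, f(x_6) = 0.011706, coefficient = 1

I ≈ (0.291667/3) × 8.809587 = 0.856488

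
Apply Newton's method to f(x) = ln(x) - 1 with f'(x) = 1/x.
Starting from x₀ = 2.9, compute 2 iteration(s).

f(x) = ln(x) - 1
f'(x) = 1/x
x₀ = 2.9

Newton-Raphson formula: x_{n+1} = x_n - f(x_n)/f'(x_n)

Iteration 1:
  f(2.900000) = 0.064711
  f'(2.900000) = 0.344828
  x_1 = 2.900000 - 0.064711/0.344828 = 2.712339
Iteration 2:
  f(2.712339) = -0.002189
  f'(2.712339) = 0.368685
  x_2 = 2.712339 - (-0.002189)/0.368685 = 2.718275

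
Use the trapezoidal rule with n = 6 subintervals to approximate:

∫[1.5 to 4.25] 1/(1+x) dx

f(x) = 1/(1+x)
a = 1.5, b = 4.25, n = 6
h = (b - a)/n = 0.458333

Trapezoidal rule: (h/2)[f(x₀) + 2f(x₁) + 2f(x₂) + ... + f(xₙ)]

x_0 = 1.5000, f(x_0) = 0.400000, coefficient = 1
x_1 = 1.9583, f(x_1) = 0.338028, coefficient = 2
x_2 = 2.4167, f(x_2) = 0.292683, coefficient = 2
x_3 = 2.8750, f(x_3) = 0.258065, coefficient = 2
x_4 = 3.3333, f(x_4) = 0.230769, coefficient = 2
x_5 = 3.7917, f(x_5) = 0.208696, coefficient = 2
x_6 = 4.2500, f(x_6) = 0.190476, coefficient = 1

I ≈ (0.458333/2) × 3.246957 = 0.744094
Exact value: 0.741937
Error: 0.002157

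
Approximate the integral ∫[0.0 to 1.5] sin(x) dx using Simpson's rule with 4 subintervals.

f(x) = sin(x)
a = 0.0, b = 1.5, n = 4
h = (b - a)/n = 0.375000

Simpson's rule: (h/3)[f(x₀) + 4f(x₁) + 2f(x₂) + ... + f(xₙ)]

x_0 = 0.0000, f(x_0) = 0.000000, coefficient = 1
x_1 = 0.3750, f(x_1) = 0.366273, coefficient = 4
x_2 = 0.7500, f(x_2) = 0.681639, coefficient = 2
x_3 = 1.1250, f(x_3) = 0.902268, coefficient = 4
x_4 = 1.5000, f(x_4) = 0.997495, coefficient = 1

I ≈ (0.375000/3) × 7.434933 = 0.929367
Exact value: 0.929263
Error: 0.000104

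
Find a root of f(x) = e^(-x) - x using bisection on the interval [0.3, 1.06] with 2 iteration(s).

f(x) = e^(-x) - x
Initial interval: [0.3, 1.06]

Iteration 1:
  c_1 = (0.300000 + 1.060000)/2 = 0.680000
  f(c_1) = f(0.680000) = -0.173383
  f(a) × f(c) < 0, new interval: [0.300000, 0.680000]
Iteration 2:
  c_2 = (0.300000 + 0.680000)/2 = 0.490000
  f(c_2) = f(0.490000) = 0.122626
  f(a) × f(c) ≥ 0, new interval: [0.490000, 0.680000]

After 2 iteration(s), the approximation is c_2 = 0.490000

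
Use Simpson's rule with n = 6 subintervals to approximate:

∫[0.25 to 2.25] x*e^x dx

f(x) = x*e^x
a = 0.25, b = 2.25, n = 6
h = (b - a)/n = 0.333333

Simpson's rule: (h/3)[f(x₀) + 4f(x₁) + 2f(x₂) + ... + f(xₙ)]

x_0 = 0.2500, f(x_0) = 0.321006, coefficient = 1
x_1 = 0.5833, f(x_1) = 1.045334, coefficient = 4
x_2 = 0.9167, f(x_2) = 2.292528, coefficient = 2
x_3 = 1.2500, f(x_3) = 4.362929, coefficient = 4
x_4 = 1.5833, f(x_4) = 7.712679, coefficient = 2
x_5 = 1.9167, f(x_5) = 13.029998, coefficient = 4
x_6 = 2.2500, f(x_6) = 21.347406, coefficient = 1

I ≈ (0.333333/3) × 115.431872 = 12.825764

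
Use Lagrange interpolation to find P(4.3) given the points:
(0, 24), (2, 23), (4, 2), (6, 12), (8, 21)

Lagrange interpolation formula:
P(x) = Σ yᵢ × Lᵢ(x)
where Lᵢ(x) = Π_{j≠i} (x - xⱼ)/(xᵢ - xⱼ)

L_0(4.3) = (4.3 - 2)/(0 - 2) × (4.3 - 4)/(0 - 4) × (4.3 - 6)/(0 - 6) × (4.3 - 8)/(0 - 8) = 0.011302
L_1(4.3) = (4.3 - 0)/(2 - 0) × (4.3 - 4)/(2 - 4) × (4.3 - 6)/(2 - 6) × (4.3 - 8)/(2 - 8) = -0.084522
L_2(4.3) = (4.3 - 0)/(4 - 0) × (4.3 - 2)/(4 - 2) × (4.3 - 6)/(4 - 6) × (4.3 - 8)/(4 - 8) = 0.972002
L_3(4.3) = (4.3 - 0)/(6 - 0) × (4.3 - 2)/(6 - 2) × (4.3 - 4)/(6 - 4) × (4.3 - 8)/(6 - 8) = 0.114353
L_4(4.3) = (4.3 - 0)/(8 - 0) × (4.3 - 2)/(8 - 2) × (4.3 - 4)/(8 - 4) × (4.3 - 6)/(8 - 6) = -0.013135

P(4.3) = 24×L_0(4.3) + 23×L_1(4.3) + 2×L_2(4.3) + 12×L_3(4.3) + 21×L_4(4.3)
P(4.3) = 1.367655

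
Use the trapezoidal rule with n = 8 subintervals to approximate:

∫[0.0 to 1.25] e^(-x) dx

f(x) = e^(-x)
a = 0.0, b = 1.25, n = 8
h = (b - a)/n = 0.156250

Trapezoidal rule: (h/2)[f(x₀) + 2f(x₁) + 2f(x₂) + ... + f(xₙ)]

x_0 = 0.0000, f(x_0) = 1.000000, coefficient = 1
x_1 = 0.1562, f(x_1) = 0.855345, coefficient = 2
x_2 = 0.3125, f(x_2) = 0.731616, coefficient = 2
x_3 = 0.4688, f(x_3) = 0.625784, coefficient = 2
x_4 = 0.6250, f(x_4) = 0.535261, coefficient = 2
x_5 = 0.7812, f(x_5) = 0.457833, coefficient = 2
x_6 = 0.9375, f(x_6) = 0.391606, coefficient = 2
x_7 = 1.0938, f(x_7) = 0.334958, coefficient = 2
x_8 = 1.2500, f(x_8) = 0.286505, coefficient = 1

I ≈ (0.156250/2) × 9.151312 = 0.714946
Exact value: 0.713495
Error: 0.001451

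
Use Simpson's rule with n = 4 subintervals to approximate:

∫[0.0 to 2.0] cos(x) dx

f(x) = cos(x)
a = 0.0, b = 2.0, n = 4
h = (b - a)/n = 0.500000

Simpson's rule: (h/3)[f(x₀) + 4f(x₁) + 2f(x₂) + ... + f(xₙ)]

x_0 = 0.0000, f(x_0) = 1.000000, coefficient = 1
x_1 = 0.5000, f(x_1) = 0.877583, coefficient = 4
x_2 = 1.0000, f(x_2) = 0.540302, coefficient = 2
x_3 = 1.5000, f(x_3) = 0.070737, coefficient = 4
x_4 = 2.0000, f(x_4) = -0.416147, coefficient = 1

I ≈ (0.500000/3) × 5.457737 = 0.909623
Exact value: 0.909297
Error: 0.000325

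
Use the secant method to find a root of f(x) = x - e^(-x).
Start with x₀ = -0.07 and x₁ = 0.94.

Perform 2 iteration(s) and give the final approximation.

f(x) = x - e^(-x)
x₀ = -0.07, x₁ = 0.94

Secant formula: x_{n+1} = x_n - f(x_n)(x_n - x_{n-1})/(f(x_n) - f(x_{n-1}))

Iteration 1:
  f(-0.070000) = -1.142508
  f(0.940000) = 0.549372
  x_2 = 0.940000 - 0.549372×(0.940000 - (-0.070000))/(0.549372 - (-1.142508))
       = 0.612042
Iteration 2:
  f(0.940000) = 0.549372
  f(0.612042) = 0.069799
  x_3 = 0.612042 - 0.069799×(0.612042 - 0.940000)/(0.069799 - 0.549372)
       = 0.564309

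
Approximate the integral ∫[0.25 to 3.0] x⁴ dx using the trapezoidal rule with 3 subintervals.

f(x) = x⁴
a = 0.25, b = 3.0, n = 3
h = (b - a)/n = 0.916667

Trapezoidal rule: (h/2)[f(x₀) + 2f(x₁) + 2f(x₂) + ... + f(xₙ)]

x_0 = 0.2500, f(x_0) = 0.003906, coefficient = 1
x_1 = 1.1667, f(x_1) = 1.852623, coefficient = 2
x_2 = 2.0833, f(x_2) = 18.838011, coefficient = 2
x_3 = 3.0000, f(x_3) = 81.000000, coefficient = 1

I ≈ (0.916667/2) × 122.385176 = 56.093205
Exact value: 48.599805
Error: 7.493401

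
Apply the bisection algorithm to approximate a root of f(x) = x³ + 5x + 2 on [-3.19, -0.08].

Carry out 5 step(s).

f(x) = x³ + 5x + 2
Initial interval: [-3.19, -0.08]

Iteration 1:
  c_1 = (-3.190000 + (-0.080000))/2 = -1.635000
  f(c_1) = f(-1.635000) = -10.545723
  f(a) × f(c) ≥ 0, new interval: [-1.635000, -0.080000]
Iteration 2:
  c_2 = (-1.635000 + (-0.080000))/2 = -0.857500
  f(c_2) = f(-0.857500) = -2.918025
  f(a) × f(c) ≥ 0, new interval: [-0.857500, -0.080000]
Iteration 3:
  c_3 = (-0.857500 + (-0.080000))/2 = -0.468750
  f(c_3) = f(-0.468750) = -0.446747
  f(a) × f(c) ≥ 0, new interval: [-0.468750, -0.080000]
Iteration 4:
  c_4 = (-0.468750 + (-0.080000))/2 = -0.274375
  f(c_4) = f(-0.274375) = 0.607470
  f(a) × f(c) < 0, new interval: [-0.468750, -0.274375]
Iteration 5:
  c_5 = (-0.468750 + (-0.274375))/2 = -0.371563
  f(c_5) = f(-0.371563) = 0.090890
  f(a) × f(c) < 0, new interval: [-0.468750, -0.371563]

After 5 iteration(s), the approximation is c_5 = -0.371563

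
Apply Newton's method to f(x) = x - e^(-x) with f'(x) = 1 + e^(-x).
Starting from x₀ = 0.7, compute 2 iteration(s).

f(x) = x - e^(-x)
f'(x) = 1 + e^(-x)
x₀ = 0.7

Newton-Raphson formula: x_{n+1} = x_n - f(x_n)/f'(x_n)

Iteration 1:
  f(0.700000) = 0.203415
  f'(0.700000) = 1.496585
  x_1 = 0.700000 - 0.203415/1.496585 = 0.564081
Iteration 2:
  f(0.564081) = -0.004802
  f'(0.564081) = 1.568883
  x_2 = 0.564081 - (-0.004802)/1.568883 = 0.567142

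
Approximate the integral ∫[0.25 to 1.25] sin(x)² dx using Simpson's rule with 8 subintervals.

f(x) = sin(x)²
a = 0.25, b = 1.25, n = 8
h = (b - a)/n = 0.125000

Simpson's rule: (h/3)[f(x₀) + 4f(x₁) + 2f(x₂) + ... + f(xₙ)]

x_0 = 0.2500, f(x_0) = 0.061209, coefficient = 1
x_1 = 0.3750, f(x_1) = 0.134156, coefficient = 4
x_2 = 0.5000, f(x_2) = 0.229849, coefficient = 2
x_3 = 0.6250, f(x_3) = 0.342339, coefficient = 4
x_4 = 0.7500, f(x_4) = 0.464631, coefficient = 2
x_5 = 0.8750, f(x_5) = 0.589123, coefficient = 4
x_6 = 1.0000, f(x_6) = 0.708073, coefficient = 2
x_7 = 1.1250, f(x_7) = 0.814087, coefficient = 4
x_8 = 1.2500, f(x_8) = 0.900572, coefficient = 1

I ≈ (0.125000/3) × 11.285705 = 0.470238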